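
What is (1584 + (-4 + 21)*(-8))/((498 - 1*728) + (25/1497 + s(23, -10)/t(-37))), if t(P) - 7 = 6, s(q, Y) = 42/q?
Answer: -648129144/102878341 ≈ -6.3000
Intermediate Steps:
t(P) = 13 (t(P) = 7 + 6 = 13)
(1584 + (-4 + 21)*(-8))/((498 - 1*728) + (25/1497 + s(23, -10)/t(-37))) = (1584 + (-4 + 21)*(-8))/((498 - 1*728) + (25/1497 + (42/23)/13)) = (1584 + 17*(-8))/((498 - 728) + (25*(1/1497) + (42*(1/23))*(1/13))) = (1584 - 136)/(-230 + (25/1497 + (42/23)*(1/13))) = 1448/(-230 + (25/1497 + 42/299)) = 1448/(-230 + 70349/447603) = 1448/(-102878341/447603) = 1448*(-447603/102878341) = -648129144/102878341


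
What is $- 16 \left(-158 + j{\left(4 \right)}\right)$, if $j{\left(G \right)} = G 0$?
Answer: $2528$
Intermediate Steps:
$j{\left(G \right)} = 0$
$- 16 \left(-158 + j{\left(4 \right)}\right) = - 16 \left(-158 + 0\right) = \left(-16\right) \left(-158\right) = 2528$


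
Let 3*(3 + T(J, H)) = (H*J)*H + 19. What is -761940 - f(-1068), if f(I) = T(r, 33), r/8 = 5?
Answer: -2329390/3 ≈ -7.7646e+5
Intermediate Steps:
r = 40 (r = 8*5 = 40)
T(J, H) = 10/3 + J*H²/3 (T(J, H) = -3 + ((H*J)*H + 19)/3 = -3 + (J*H² + 19)/3 = -3 + (19 + J*H²)/3 = -3 + (19/3 + J*H²/3) = 10/3 + J*H²/3)
f(I) = 43570/3 (f(I) = 10/3 + (⅓)*40*33² = 10/3 + (⅓)*40*1089 = 10/3 + 14520 = 43570/3)
-761940 - f(-1068) = -761940 - 1*43570/3 = -761940 - 43570/3 = -2329390/3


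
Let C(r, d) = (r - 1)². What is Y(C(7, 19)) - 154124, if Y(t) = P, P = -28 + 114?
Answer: -154038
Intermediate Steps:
P = 86
C(r, d) = (-1 + r)²
Y(t) = 86
Y(C(7, 19)) - 154124 = 86 - 154124 = -154038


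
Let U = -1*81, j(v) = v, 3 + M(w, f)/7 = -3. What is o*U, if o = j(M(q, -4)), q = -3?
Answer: 3402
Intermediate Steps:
M(w, f) = -42 (M(w, f) = -21 + 7*(-3) = -21 - 21 = -42)
U = -81
o = -42
o*U = -42*(-81) = 3402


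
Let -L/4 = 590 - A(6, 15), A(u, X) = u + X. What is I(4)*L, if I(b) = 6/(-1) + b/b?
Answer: 11380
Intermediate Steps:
A(u, X) = X + u
L = -2276 (L = -4*(590 - (15 + 6)) = -4*(590 - 1*21) = -4*(590 - 21) = -4*569 = -2276)
I(b) = -5 (I(b) = 6*(-1) + 1 = -6 + 1 = -5)
I(4)*L = -5*(-2276) = 11380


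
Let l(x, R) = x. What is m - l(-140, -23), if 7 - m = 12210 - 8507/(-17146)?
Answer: -206840705/17146 ≈ -12064.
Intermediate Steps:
m = -209241145/17146 (m = 7 - (12210 - 8507/(-17146)) = 7 - (12210 - 8507*(-1/17146)) = 7 - (12210 + 8507/17146) = 7 - 1*209361167/17146 = 7 - 209361167/17146 = -209241145/17146 ≈ -12204.)
m - l(-140, -23) = -209241145/17146 - 1*(-140) = -209241145/17146 + 140 = -206840705/17146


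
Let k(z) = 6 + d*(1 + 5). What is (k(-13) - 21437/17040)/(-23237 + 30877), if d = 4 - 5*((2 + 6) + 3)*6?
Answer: -33249437/130185600 ≈ -0.25540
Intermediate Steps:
d = -326 (d = 4 - 5*(8 + 3)*6 = 4 - 5*11*6 = 4 - 55*6 = 4 - 330 = -326)
k(z) = -1950 (k(z) = 6 - 326*(1 + 5) = 6 - 326*6 = 6 - 1956 = -1950)
(k(-13) - 21437/17040)/(-23237 + 30877) = (-1950 - 21437/17040)/(-23237 + 30877) = (-1950 - 21437*1/17040)/7640 = (-1950 - 21437/17040)*(1/7640) = -33249437/17040*1/7640 = -33249437/130185600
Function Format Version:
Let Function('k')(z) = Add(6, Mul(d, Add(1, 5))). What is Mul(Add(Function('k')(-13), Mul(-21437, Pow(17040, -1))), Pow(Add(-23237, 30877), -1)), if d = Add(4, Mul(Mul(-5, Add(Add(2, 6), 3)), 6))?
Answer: Rational(-33249437, 130185600) ≈ -0.25540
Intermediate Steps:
d = -326 (d = Add(4, Mul(Mul(-5, Add(8, 3)), 6)) = Add(4, Mul(Mul(-5, 11), 6)) = Add(4, Mul(-55, 6)) = Add(4, -330) = -326)
Function('k')(z) = -1950 (Function('k')(z) = Add(6, Mul(-326, Add(1, 5))) = Add(6, Mul(-326, 6)) = Add(6, -1956) = -1950)
Mul(Add(Function('k')(-13), Mul(-21437, Pow(17040, -1))), Pow(Add(-23237, 30877), -1)) = Mul(Add(-1950, Mul(-21437, Pow(17040, -1))), Pow(Add(-23237, 30877), -1)) = Mul(Add(-1950, Mul(-21437, Rational(1, 17040))), Pow(7640, -1)) = Mul(Add(-1950, Rational(-21437, 17040)), Rational(1, 7640)) = Mul(Rational(-33249437, 17040), Rational(1, 7640)) = Rational(-33249437, 130185600)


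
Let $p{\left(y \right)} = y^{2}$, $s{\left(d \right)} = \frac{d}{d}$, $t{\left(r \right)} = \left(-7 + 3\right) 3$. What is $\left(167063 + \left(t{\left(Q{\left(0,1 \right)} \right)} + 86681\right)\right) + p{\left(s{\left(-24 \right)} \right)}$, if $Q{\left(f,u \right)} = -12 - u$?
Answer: $253733$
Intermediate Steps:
$t{\left(r \right)} = -12$ ($t{\left(r \right)} = \left(-4\right) 3 = -12$)
$s{\left(d \right)} = 1$
$\left(167063 + \left(t{\left(Q{\left(0,1 \right)} \right)} + 86681\right)\right) + p{\left(s{\left(-24 \right)} \right)} = \left(167063 + \left(-12 + 86681\right)\right) + 1^{2} = \left(167063 + 86669\right) + 1 = 253732 + 1 = 253733$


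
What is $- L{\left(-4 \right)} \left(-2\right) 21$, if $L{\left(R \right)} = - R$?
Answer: $168$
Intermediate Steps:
$- L{\left(-4 \right)} \left(-2\right) 21 = - \left(-1\right) \left(-4\right) \left(-2\right) 21 = \left(-1\right) 4 \left(-2\right) 21 = \left(-4\right) \left(-2\right) 21 = 8 \cdot 21 = 168$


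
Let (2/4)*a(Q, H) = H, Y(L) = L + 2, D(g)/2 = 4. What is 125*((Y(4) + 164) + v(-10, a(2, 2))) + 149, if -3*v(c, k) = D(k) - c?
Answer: 20649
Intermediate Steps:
D(g) = 8 (D(g) = 2*4 = 8)
Y(L) = 2 + L
a(Q, H) = 2*H
v(c, k) = -8/3 + c/3 (v(c, k) = -(8 - c)/3 = -8/3 + c/3)
125*((Y(4) + 164) + v(-10, a(2, 2))) + 149 = 125*(((2 + 4) + 164) + (-8/3 + (⅓)*(-10))) + 149 = 125*((6 + 164) + (-8/3 - 10/3)) + 149 = 125*(170 - 6) + 149 = 125*164 + 149 = 20500 + 149 = 20649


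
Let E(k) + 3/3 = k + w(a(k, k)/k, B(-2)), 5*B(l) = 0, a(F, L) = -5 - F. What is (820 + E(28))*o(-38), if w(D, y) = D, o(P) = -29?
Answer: -686807/28 ≈ -24529.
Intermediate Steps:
B(l) = 0 (B(l) = (⅕)*0 = 0)
E(k) = -1 + k + (-5 - k)/k (E(k) = -1 + (k + (-5 - k)/k) = -1 + k + (-5 - k)/k)
(820 + E(28))*o(-38) = (820 + (-2 + 28 - 5/28))*(-29) = (820 + 723/28)*(-29) = (23683/28)*(-29) = -686807/28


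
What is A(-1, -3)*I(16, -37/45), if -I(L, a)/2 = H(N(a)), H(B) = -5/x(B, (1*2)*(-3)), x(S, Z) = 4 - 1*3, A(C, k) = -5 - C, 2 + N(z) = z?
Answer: -40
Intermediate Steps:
N(z) = -2 + z
x(S, Z) = 1 (x(S, Z) = 4 - 3 = 1)
H(B) = -5 (H(B) = -5/1 = -5*1 = -5)
I(L, a) = 10 (I(L, a) = -2*(-5) = 10)
A(-1, -3)*I(16, -37/45) = (-5 - 1*(-1))*10 = (-5 + 1)*10 = -4*10 = -40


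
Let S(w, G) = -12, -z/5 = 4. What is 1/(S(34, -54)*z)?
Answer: 1/240 ≈ 0.0041667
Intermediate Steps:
z = -20 (z = -5*4 = -20)
1/(S(34, -54)*z) = 1/(-12*(-20)) = 1/240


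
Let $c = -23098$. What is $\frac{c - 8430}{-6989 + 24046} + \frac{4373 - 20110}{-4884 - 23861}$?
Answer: $- \frac{637846351}{490303465} \approx -1.3009$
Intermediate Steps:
$\frac{c - 8430}{-6989 + 24046} + \frac{4373 - 20110}{-4884 - 23861} = \frac{-23098 - 8430}{-6989 + 24046} + \frac{4373 - 20110}{-4884 - 23861} = - \frac{31528}{17057} - \frac{15737}{-28745} = \left(-31528\right) \frac{1}{17057} - - \frac{15737}{28745} = - \frac{31528}{17057} + \frac{15737}{28745} = - \frac{637846351}{490303465}$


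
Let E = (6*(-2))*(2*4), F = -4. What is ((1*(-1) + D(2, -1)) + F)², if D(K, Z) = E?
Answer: 10201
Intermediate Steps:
E = -96 (E = -12*8 = -96)
D(K, Z) = -96
((1*(-1) + D(2, -1)) + F)² = ((1*(-1) - 96) - 4)² = ((-1 - 96) - 4)² = (-97 - 4)² = (-101)² = 10201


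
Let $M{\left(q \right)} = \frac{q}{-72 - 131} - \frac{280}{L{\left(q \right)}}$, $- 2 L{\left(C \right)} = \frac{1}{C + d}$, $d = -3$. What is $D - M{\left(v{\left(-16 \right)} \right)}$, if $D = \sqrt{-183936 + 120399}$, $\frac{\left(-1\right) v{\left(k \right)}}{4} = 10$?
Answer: $\frac{4888200}{203} + i \sqrt{63537} \approx 24080.0 + 252.07 i$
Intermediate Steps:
$L{\left(C \right)} = - \frac{1}{2 \left(-3 + C\right)}$ ($L{\left(C \right)} = - \frac{1}{2 \left(C - 3\right)} = - \frac{1}{2 \left(-3 + C\right)}$)
$v{\left(k \right)} = -40$ ($v{\left(k \right)} = \left(-4\right) 10 = -40$)
$M{\left(q \right)} = -1680 + \frac{113679 q}{203}$ ($M{\left(q \right)} = \frac{q}{-72 - 131} - \frac{280}{\left(-1\right) \frac{1}{-6 + 2 q}} = \frac{q}{-72 - 131} - 280 \left(6 - 2 q\right) = \frac{q}{-203} + \left(-1680 + 560 q\right) = q \left(- \frac{1}{203}\right) + \left(-1680 + 560 q\right) = - \frac{q}{203} + \left(-1680 + 560 q\right) = -1680 + \frac{113679 q}{203}$)
$D = i \sqrt{63537}$ ($D = \sqrt{-63537} = i \sqrt{63537} \approx 252.07 i$)
$D - M{\left(v{\left(-16 \right)} \right)} = i \sqrt{63537} - \left(-1680 + \frac{113679}{203} \left(-40\right)\right) = i \sqrt{63537} - \left(-1680 - \frac{4547160}{203}\right) = i \sqrt{63537} - - \frac{4888200}{203} = i \sqrt{63537} + \frac{4888200}{203} = \frac{4888200}{203} + i \sqrt{63537}$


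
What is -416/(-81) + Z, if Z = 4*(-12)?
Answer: -3472/81 ≈ -42.864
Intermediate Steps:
Z = -48
-416/(-81) + Z = -416/(-81) - 48 = -1/81*(-416) - 48 = 416/81 - 48 = -3472/81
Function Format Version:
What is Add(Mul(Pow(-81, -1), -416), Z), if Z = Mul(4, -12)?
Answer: Rational(-3472, 81) ≈ -42.864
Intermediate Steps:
Z = -48
Add(Mul(Pow(-81, -1), -416), Z) = Add(Mul(Pow(-81, -1), -416), -48) = Add(Mul(Rational(-1, 81), -416), -48) = Add(Rational(416, 81), -48) = Rational(-3472, 81)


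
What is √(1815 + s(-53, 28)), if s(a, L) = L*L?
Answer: √2599 ≈ 50.980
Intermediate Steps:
s(a, L) = L²
√(1815 + s(-53, 28)) = √(1815 + 28²) = √(1815 + 784) = √2599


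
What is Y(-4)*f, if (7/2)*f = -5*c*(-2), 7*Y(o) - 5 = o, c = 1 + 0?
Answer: 20/49 ≈ 0.40816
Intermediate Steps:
c = 1
Y(o) = 5/7 + o/7
f = 20/7 (f = 2*(-5*1*(-2))/7 = 2*(-5*(-2))/7 = (2/7)*10 = 20/7 ≈ 2.8571)
Y(-4)*f = (5/7 + (1/7)*(-4))*(20/7) = (5/7 - 4/7)*(20/7) = (1/7)*(20/7) = 20/49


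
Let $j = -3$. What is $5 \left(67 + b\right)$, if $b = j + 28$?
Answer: $460$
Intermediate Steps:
$b = 25$ ($b = -3 + 28 = 25$)
$5 \left(67 + b\right) = 5 \left(67 + 25\right) = 5 \cdot 92 = 460$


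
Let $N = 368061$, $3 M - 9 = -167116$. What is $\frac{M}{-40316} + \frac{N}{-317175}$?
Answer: $\frac{2828640299}{12787227300} \approx 0.22121$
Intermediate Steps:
$M = - \frac{167107}{3}$ ($M = 3 + \frac{1}{3} \left(-167116\right) = 3 - \frac{167116}{3} = - \frac{167107}{3} \approx -55702.0$)
$\frac{M}{-40316} + \frac{N}{-317175} = - \frac{167107}{3 \left(-40316\right)} + \frac{368061}{-317175} = \left(- \frac{167107}{3}\right) \left(- \frac{1}{40316}\right) + 368061 \left(- \frac{1}{317175}\right) = \frac{167107}{120948} - \frac{122687}{105725} = \frac{2828640299}{12787227300}$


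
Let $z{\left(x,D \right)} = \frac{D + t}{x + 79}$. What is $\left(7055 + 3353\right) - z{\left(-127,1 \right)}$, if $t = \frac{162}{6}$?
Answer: $\frac{124903}{12} \approx 10409.0$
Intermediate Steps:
$t = 27$ ($t = 162 \cdot \frac{1}{6} = 27$)
$z{\left(x,D \right)} = \frac{27 + D}{79 + x}$ ($z{\left(x,D \right)} = \frac{D + 27}{x + 79} = \frac{27 + D}{79 + x}$)
$\left(7055 + 3353\right) - z{\left(-127,1 \right)} = \left(7055 + 3353\right) - \frac{27 + 1}{79 - 127} = 10408 - \frac{1}{-48} \cdot 28 = 10408 - \left(- \frac{1}{48}\right) 28 = 10408 - - \frac{7}{12} = 10408 + \frac{7}{12} = \frac{124903}{12}$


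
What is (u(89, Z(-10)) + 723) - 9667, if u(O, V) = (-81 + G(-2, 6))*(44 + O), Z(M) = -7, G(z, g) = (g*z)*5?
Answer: -27697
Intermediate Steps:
G(z, g) = 5*g*z
u(O, V) = -6204 - 141*O (u(O, V) = (-81 + 5*6*(-2))*(44 + O) = (-81 - 60)*(44 + O) = -141*(44 + O) = -6204 - 141*O)
(u(89, Z(-10)) + 723) - 9667 = ((-6204 - 141*89) + 723) - 9667 = ((-6204 - 12549) + 723) - 9667 = (-18753 + 723) - 9667 = -18030 - 9667 = -27697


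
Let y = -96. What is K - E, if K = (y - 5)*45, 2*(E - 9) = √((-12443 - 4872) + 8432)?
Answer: -4554 - 3*I*√987/2 ≈ -4554.0 - 47.125*I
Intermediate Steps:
E = 9 + 3*I*√987/2 (E = 9 + √((-12443 - 4872) + 8432)/2 = 9 + √(-17315 + 8432)/2 = 9 + √(-8883)/2 = 9 + (3*I*√987)/2 = 9 + 3*I*√987/2 ≈ 9.0 + 47.125*I)
K = -4545 (K = (-96 - 5)*45 = -101*45 = -4545)
K - E = -4545 - (9 + 3*I*√987/2) = -4545 + (-9 - 3*I*√987/2) = -4554 - 3*I*√987/2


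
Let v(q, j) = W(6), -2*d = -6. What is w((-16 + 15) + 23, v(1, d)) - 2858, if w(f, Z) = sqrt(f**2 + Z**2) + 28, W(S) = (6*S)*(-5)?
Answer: -2830 + 2*sqrt(8221) ≈ -2648.7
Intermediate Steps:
d = 3 (d = -1/2*(-6) = 3)
W(S) = -30*S
v(q, j) = -180 (v(q, j) = -30*6 = -180)
w(f, Z) = 28 + sqrt(Z**2 + f**2) (w(f, Z) = sqrt(Z**2 + f**2) + 28 = 28 + sqrt(Z**2 + f**2))
w((-16 + 15) + 23, v(1, d)) - 2858 = (28 + sqrt((-180)**2 + ((-16 + 15) + 23)**2)) - 2858 = (28 + sqrt(32400 + (-1 + 23)**2)) - 2858 = (28 + sqrt(32400 + 22**2)) - 2858 = (28 + sqrt(32400 + 484)) - 2858 = (28 + sqrt(32884)) - 2858 = (28 + 2*sqrt(8221)) - 2858 = -2830 + 2*sqrt(8221)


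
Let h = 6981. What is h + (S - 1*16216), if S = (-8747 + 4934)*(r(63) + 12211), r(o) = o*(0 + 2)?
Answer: -47050216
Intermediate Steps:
r(o) = 2*o (r(o) = o*2 = 2*o)
S = -47040981 (S = (-8747 + 4934)*(2*63 + 12211) = -3813*(126 + 12211) = -3813*12337 = -47040981)
h + (S - 1*16216) = 6981 + (-47040981 - 1*16216) = 6981 + (-47040981 - 16216) = 6981 - 47057197 = -47050216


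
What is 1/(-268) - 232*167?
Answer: -10383393/268 ≈ -38744.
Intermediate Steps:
1/(-268) - 232*167 = -1/268 - 38744 = -10383393/268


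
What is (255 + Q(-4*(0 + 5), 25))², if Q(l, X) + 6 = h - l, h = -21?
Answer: 61504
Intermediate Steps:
Q(l, X) = -27 - l (Q(l, X) = -6 + (-21 - l) = -27 - l)
(255 + Q(-4*(0 + 5), 25))² = (255 + (-27 - (-4)*(0 + 5)))² = (255 + (-27 - (-4)*5))² = (255 + (-27 - 1*(-20)))² = (255 + (-27 + 20))² = (255 - 7)² = 248² = 61504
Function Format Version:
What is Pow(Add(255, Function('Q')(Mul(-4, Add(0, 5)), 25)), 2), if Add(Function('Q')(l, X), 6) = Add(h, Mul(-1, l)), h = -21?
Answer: 61504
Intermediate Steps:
Function('Q')(l, X) = Add(-27, Mul(-1, l)) (Function('Q')(l, X) = Add(-6, Add(-21, Mul(-1, l))) = Add(-27, Mul(-1, l)))
Pow(Add(255, Function('Q')(Mul(-4, Add(0, 5)), 25)), 2) = Pow(Add(255, Add(-27, Mul(-1, Mul(-4, Add(0, 5))))), 2) = Pow(Add(255, Add(-27, Mul(-1, Mul(-4, 5)))), 2) = Pow(Add(255, Add(-27, Mul(-1, -20))), 2) = Pow(Add(255, Add(-27, 20)), 2) = Pow(Add(255, -7), 2) = Pow(248, 2) = 61504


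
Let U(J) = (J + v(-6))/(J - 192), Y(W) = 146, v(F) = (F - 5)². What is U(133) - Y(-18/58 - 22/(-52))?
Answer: -8868/59 ≈ -150.31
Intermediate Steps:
v(F) = (-5 + F)²
U(J) = (121 + J)/(-192 + J) (U(J) = (J + (-5 - 6)²)/(J - 192) = (J + (-11)²)/(-192 + J) = (J + 121)/(-192 + J) = (121 + J)/(-192 + J))
U(133) - Y(-18/58 - 22/(-52)) = (121 + 133)/(-192 + 133) - 1*146 = 254/(-59) - 146 = -1/59*254 - 146 = -254/59 - 146 = -8868/59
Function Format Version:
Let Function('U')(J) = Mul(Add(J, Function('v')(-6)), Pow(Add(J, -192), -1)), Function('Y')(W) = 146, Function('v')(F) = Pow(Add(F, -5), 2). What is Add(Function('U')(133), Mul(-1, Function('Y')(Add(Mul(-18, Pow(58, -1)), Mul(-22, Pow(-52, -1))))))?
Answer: Rational(-8868, 59) ≈ -150.31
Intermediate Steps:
Function('v')(F) = Pow(Add(-5, F), 2)
Function('U')(J) = Mul(Pow(Add(-192, J), -1), Add(121, J)) (Function('U')(J) = Mul(Add(J, Pow(Add(-5, -6), 2)), Pow(Add(J, -192), -1)) = Mul(Add(J, Pow(-11, 2)), Pow(Add(-192, J), -1)) = Mul(Add(J, 121), Pow(Add(-192, J), -1)) = Mul(Add(121, J), Pow(Add(-192, J), -1)) = Mul(Pow(Add(-192, J), -1), Add(121, J)))
Add(Function('U')(133), Mul(-1, Function('Y')(Add(Mul(-18, Pow(58, -1)), Mul(-22, Pow(-52, -1)))))) = Add(Mul(Pow(Add(-192, 133), -1), Add(121, 133)), Mul(-1, 146)) = Add(Mul(Pow(-59, -1), 254), -146) = Add(Mul(Rational(-1, 59), 254), -146) = Add(Rational(-254, 59), -146) = Rational(-8868, 59)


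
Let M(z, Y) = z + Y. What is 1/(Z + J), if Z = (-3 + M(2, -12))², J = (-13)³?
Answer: -1/2028 ≈ -0.00049310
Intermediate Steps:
J = -2197
M(z, Y) = Y + z
Z = 169 (Z = (-3 + (-12 + 2))² = (-3 - 10)² = (-13)² = 169)
1/(Z + J) = 1/(169 - 2197) = 1/(-2028) = -1/2028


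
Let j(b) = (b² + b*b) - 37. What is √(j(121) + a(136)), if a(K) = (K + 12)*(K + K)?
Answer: √69501 ≈ 263.63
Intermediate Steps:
a(K) = 2*K*(12 + K) (a(K) = (12 + K)*(2*K) = 2*K*(12 + K))
j(b) = -37 + 2*b² (j(b) = (b² + b²) - 37 = 2*b² - 37 = -37 + 2*b²)
√(j(121) + a(136)) = √((-37 + 2*121²) + 2*136*(12 + 136)) = √((-37 + 2*14641) + 2*136*148) = √((-37 + 29282) + 40256) = √(29245 + 40256) = √69501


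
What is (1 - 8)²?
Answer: 49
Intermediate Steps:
(1 - 8)² = (-7)² = 49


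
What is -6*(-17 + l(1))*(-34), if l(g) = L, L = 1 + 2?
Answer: -2856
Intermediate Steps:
L = 3
l(g) = 3
-6*(-17 + l(1))*(-34) = -6*(-17 + 3)*(-34) = -6*(-14)*(-34) = 84*(-34) = -2856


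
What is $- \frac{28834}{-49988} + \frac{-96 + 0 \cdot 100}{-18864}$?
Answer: $\frac{5715869}{9822642} \approx 0.58191$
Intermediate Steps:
$- \frac{28834}{-49988} + \frac{-96 + 0 \cdot 100}{-18864} = \left(-28834\right) \left(- \frac{1}{49988}\right) + \left(-96 + 0\right) \left(- \frac{1}{18864}\right) = \frac{14417}{24994} - - \frac{2}{393} = \frac{14417}{24994} + \frac{2}{393} = \frac{5715869}{9822642}$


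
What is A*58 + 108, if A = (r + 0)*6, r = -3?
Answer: -936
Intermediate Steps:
A = -18 (A = (-3 + 0)*6 = -3*6 = -18)
A*58 + 108 = -18*58 + 108 = -1044 + 108 = -936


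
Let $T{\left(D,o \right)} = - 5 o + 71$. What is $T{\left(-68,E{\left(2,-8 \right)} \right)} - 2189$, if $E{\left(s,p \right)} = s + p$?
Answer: $-2088$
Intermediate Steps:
$E{\left(s,p \right)} = p + s$
$T{\left(D,o \right)} = 71 - 5 o$
$T{\left(-68,E{\left(2,-8 \right)} \right)} - 2189 = \left(71 - 5 \left(-8 + 2\right)\right) - 2189 = \left(71 - -30\right) - 2189 = \left(71 + 30\right) - 2189 = 101 - 2189 = -2088$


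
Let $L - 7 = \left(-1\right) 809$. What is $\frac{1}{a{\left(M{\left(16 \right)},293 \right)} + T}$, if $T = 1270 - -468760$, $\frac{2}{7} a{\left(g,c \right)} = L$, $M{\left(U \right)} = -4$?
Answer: $\frac{1}{467223} \approx 2.1403 \cdot 10^{-6}$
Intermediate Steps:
$L = -802$ ($L = 7 - 809 = -802$)
$a{\left(g,c \right)} = -2807$ ($a{\left(g,c \right)} = \frac{7}{2} \left(-802\right) = -2807$)
$T = 470030$ ($T = 1270 + 468760 = 470030$)
$\frac{1}{a{\left(M{\left(16 \right)},293 \right)} + T} = \frac{1}{-2807 + 470030} = \frac{1}{467223}$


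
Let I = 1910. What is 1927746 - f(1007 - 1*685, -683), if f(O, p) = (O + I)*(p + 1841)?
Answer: -656910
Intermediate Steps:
f(O, p) = (1841 + p)*(1910 + O) (f(O, p) = (O + 1910)*(p + 1841) = (1910 + O)*(1841 + p) = (1841 + p)*(1910 + O))
1927746 - f(1007 - 1*685, -683) = 1927746 - (3516310 + 1841*(1007 - 1*685) + 1910*(-683) + (1007 - 1*685)*(-683)) = 1927746 - (3516310 + 1841*(1007 - 685) - 1304530 + (1007 - 685)*(-683)) = 1927746 - (3516310 + 1841*322 - 1304530 + 322*(-683)) = 1927746 - (3516310 + 592802 - 1304530 - 219926) = 1927746 - 1*2584656 = 1927746 - 2584656 = -656910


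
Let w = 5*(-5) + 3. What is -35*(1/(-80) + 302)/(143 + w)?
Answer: -169113/1936 ≈ -87.352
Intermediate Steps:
w = -22 (w = -25 + 3 = -22)
-35*(1/(-80) + 302)/(143 + w) = -35*(1/(-80) + 302)/(143 - 22) = -35*(-1/80 + 302)/121 = -169113/(16*121) = -35*24159/9680 = -169113/1936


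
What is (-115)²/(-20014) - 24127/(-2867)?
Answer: 444961703/57380138 ≈ 7.7546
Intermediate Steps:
(-115)²/(-20014) - 24127/(-2867) = 13225*(-1/20014) - 24127*(-1/2867) = -13225/20014 + 24127/2867 = 444961703/57380138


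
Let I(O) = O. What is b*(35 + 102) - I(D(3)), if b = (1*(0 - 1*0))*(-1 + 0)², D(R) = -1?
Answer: 1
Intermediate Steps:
b = 0 (b = (1*(0 + 0))*(-1)² = (1*0)*1 = 0*1 = 0)
b*(35 + 102) - I(D(3)) = 0*(35 + 102) - 1*(-1) = 0*137 + 1 = 0 + 1 = 1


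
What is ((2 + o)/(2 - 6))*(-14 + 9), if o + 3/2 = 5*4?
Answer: 205/8 ≈ 25.625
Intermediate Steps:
o = 37/2 (o = -3/2 + 5*4 = -3/2 + 20 = 37/2 ≈ 18.500)
((2 + o)/(2 - 6))*(-14 + 9) = ((2 + 37/2)/(2 - 6))*(-14 + 9) = ((41/2)/(-4))*(-5) = ((41/2)*(-¼))*(-5) = -41/8*(-5) = 205/8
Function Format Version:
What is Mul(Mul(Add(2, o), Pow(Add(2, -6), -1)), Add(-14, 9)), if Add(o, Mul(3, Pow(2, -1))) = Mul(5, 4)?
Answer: Rational(205, 8) ≈ 25.625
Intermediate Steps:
o = Rational(37, 2) (o = Add(Rational(-3, 2), Mul(5, 4)) = Add(Rational(-3, 2), 20) = Rational(37, 2) ≈ 18.500)
Mul(Mul(Add(2, o), Pow(Add(2, -6), -1)), Add(-14, 9)) = Mul(Mul(Add(2, Rational(37, 2)), Pow(Add(2, -6), -1)), Add(-14, 9)) = Mul(Mul(Rational(41, 2), Pow(-4, -1)), -5) = Mul(Mul(Rational(41, 2), Rational(-1, 4)), -5) = Mul(Rational(-41, 8), -5) = Rational(205, 8)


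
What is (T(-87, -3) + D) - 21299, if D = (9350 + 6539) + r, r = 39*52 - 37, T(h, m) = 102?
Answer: -3317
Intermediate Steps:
r = 1991 (r = 2028 - 37 = 1991)
D = 17880 (D = (9350 + 6539) + 1991 = 15889 + 1991 = 17880)
(T(-87, -3) + D) - 21299 = (102 + 17880) - 21299 = 17982 - 21299 = -3317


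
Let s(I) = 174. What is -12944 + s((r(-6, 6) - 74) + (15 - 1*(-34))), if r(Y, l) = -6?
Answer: -12770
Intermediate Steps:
-12944 + s((r(-6, 6) - 74) + (15 - 1*(-34))) = -12944 + 174 = -12770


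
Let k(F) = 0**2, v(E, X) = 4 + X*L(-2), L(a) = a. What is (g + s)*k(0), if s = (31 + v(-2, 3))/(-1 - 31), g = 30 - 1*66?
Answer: 0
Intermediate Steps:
g = -36 (g = 30 - 66 = -36)
v(E, X) = 4 - 2*X (v(E, X) = 4 + X*(-2) = 4 - 2*X)
s = -29/32 (s = (31 + (4 - 2*3))/(-1 - 31) = (31 + (4 - 6))/(-32) = (31 - 2)*(-1/32) = 29*(-1/32) = -29/32 ≈ -0.90625)
k(F) = 0
(g + s)*k(0) = (-36 - 29/32)*0 = -1181/32*0 = 0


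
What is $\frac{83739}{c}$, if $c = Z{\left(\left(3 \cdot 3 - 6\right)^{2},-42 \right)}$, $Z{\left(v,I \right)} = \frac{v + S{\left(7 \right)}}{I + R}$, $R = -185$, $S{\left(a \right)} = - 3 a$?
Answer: $\frac{6336251}{4} \approx 1.5841 \cdot 10^{6}$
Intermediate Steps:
$Z{\left(v,I \right)} = \frac{-21 + v}{-185 + I}$ ($Z{\left(v,I \right)} = \frac{v - 21}{I - 185} = \frac{v - 21}{-185 + I} = \frac{-21 + v}{-185 + I}$)
$c = \frac{12}{227}$ ($c = \frac{-21 + \left(3 \cdot 3 - 6\right)^{2}}{-185 - 42} = \frac{-21 + \left(9 - 6\right)^{2}}{-227} = - \frac{-21 + 3^{2}}{227} = - \frac{-21 + 9}{227} = \left(- \frac{1}{227}\right) \left(-12\right) = \frac{12}{227} \approx 0.052863$)
$\frac{83739}{c} = \frac{83739}{\frac{12}{227}} = 83739 \cdot \frac{227}{12} = \frac{6336251}{4}$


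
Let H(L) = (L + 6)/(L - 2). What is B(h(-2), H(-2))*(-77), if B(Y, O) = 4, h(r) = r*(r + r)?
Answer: -308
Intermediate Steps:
h(r) = 2*r² (h(r) = r*(2*r) = 2*r²)
H(L) = (6 + L)/(-2 + L)
B(h(-2), H(-2))*(-77) = 4*(-77) = -308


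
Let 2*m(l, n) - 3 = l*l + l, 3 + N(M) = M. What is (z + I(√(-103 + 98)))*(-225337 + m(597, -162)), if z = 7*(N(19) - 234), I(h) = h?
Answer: 71466395 - 93665*I*√5/2 ≈ 7.1466e+7 - 1.0472e+5*I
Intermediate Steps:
N(M) = -3 + M
m(l, n) = 3/2 + l/2 + l²/2 (m(l, n) = 3/2 + (l*l + l)/2 = 3/2 + (l² + l)/2 = 3/2 + (l + l²)/2 = 3/2 + (l/2 + l²/2) = 3/2 + l/2 + l²/2)
z = -1526 (z = 7*((-3 + 19) - 234) = 7*(16 - 234) = 7*(-218) = -1526)
(z + I(√(-103 + 98)))*(-225337 + m(597, -162)) = (-1526 + √(-103 + 98))*(-225337 + (3/2 + (½)*597 + (½)*597²)) = (-1526 + √(-5))*(-225337 + (3/2 + 597/2 + (½)*356409)) = (-1526 + I*√5)*(-225337 + (3/2 + 597/2 + 356409/2)) = (-1526 + I*√5)*(-225337 + 357009/2) = (-1526 + I*√5)*(-93665/2) = 71466395 - 93665*I*√5/2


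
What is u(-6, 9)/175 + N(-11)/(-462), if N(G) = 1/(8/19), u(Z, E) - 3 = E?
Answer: 5861/92400 ≈ 0.063431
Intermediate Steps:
u(Z, E) = 3 + E
N(G) = 19/8 (N(G) = 1/(8*(1/19)) = 1/(8/19) = 19/8)
u(-6, 9)/175 + N(-11)/(-462) = (3 + 9)/175 + (19/8)/(-462) = 12*(1/175) + (19/8)*(-1/462) = 12/175 - 19/3696 = 5861/92400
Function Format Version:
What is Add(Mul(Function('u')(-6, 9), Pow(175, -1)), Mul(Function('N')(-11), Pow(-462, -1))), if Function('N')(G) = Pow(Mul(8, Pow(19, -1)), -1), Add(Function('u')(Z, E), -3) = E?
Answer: Rational(5861, 92400) ≈ 0.063431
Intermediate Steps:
Function('u')(Z, E) = Add(3, E)
Function('N')(G) = Rational(19, 8) (Function('N')(G) = Pow(Mul(8, Rational(1, 19)), -1) = Pow(Rational(8, 19), -1) = Rational(19, 8))
Add(Mul(Function('u')(-6, 9), Pow(175, -1)), Mul(Function('N')(-11), Pow(-462, -1))) = Add(Mul(Add(3, 9), Pow(175, -1)), Mul(Rational(19, 8), Pow(-462, -1))) = Add(Mul(12, Rational(1, 175)), Mul(Rational(19, 8), Rational(-1, 462))) = Add(Rational(12, 175), Rational(-19, 3696)) = Rational(5861, 92400)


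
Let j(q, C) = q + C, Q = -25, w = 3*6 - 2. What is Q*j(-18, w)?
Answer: 50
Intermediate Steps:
w = 16 (w = 18 - 2 = 16)
j(q, C) = C + q
Q*j(-18, w) = -25*(16 - 18) = -25*(-2) = 50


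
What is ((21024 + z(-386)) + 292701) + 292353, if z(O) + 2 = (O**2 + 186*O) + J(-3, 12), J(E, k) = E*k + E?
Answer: 683237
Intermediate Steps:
J(E, k) = E + E*k
z(O) = -41 + O**2 + 186*O (z(O) = -2 + ((O**2 + 186*O) - 3*(1 + 12)) = -2 + ((O**2 + 186*O) - 3*13) = -2 + ((O**2 + 186*O) - 39) = -2 + (-39 + O**2 + 186*O) = -41 + O**2 + 186*O)
((21024 + z(-386)) + 292701) + 292353 = ((21024 + (-41 + (-386)**2 + 186*(-386))) + 292701) + 292353 = ((21024 + (-41 + 148996 - 71796)) + 292701) + 292353 = ((21024 + 77159) + 292701) + 292353 = (98183 + 292701) + 292353 = 390884 + 292353 = 683237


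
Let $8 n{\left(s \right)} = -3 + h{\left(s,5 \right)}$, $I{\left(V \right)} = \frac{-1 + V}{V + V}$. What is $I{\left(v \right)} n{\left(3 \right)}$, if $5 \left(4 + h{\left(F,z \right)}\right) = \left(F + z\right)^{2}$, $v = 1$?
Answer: $0$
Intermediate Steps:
$h{\left(F,z \right)} = -4 + \frac{\left(F + z\right)^{2}}{5}$
$I{\left(V \right)} = \frac{-1 + V}{2 V}$
$n{\left(s \right)} = - \frac{7}{8} + \frac{\left(5 + s\right)^{2}}{40}$ ($n{\left(s \right)} = \frac{-3 + \left(-4 + \frac{\left(s + 5\right)^{2}}{5}\right)}{8} = \frac{-3 + \left(-4 + \frac{\left(5 + s\right)^{2}}{5}\right)}{8} = \frac{-7 + \frac{\left(5 + s\right)^{2}}{5}}{8} = - \frac{7}{8} + \frac{\left(5 + s\right)^{2}}{40}$)
$I{\left(v \right)} n{\left(3 \right)} = \frac{-1 + 1}{2 \cdot 1} \left(- \frac{7}{8} + \frac{\left(5 + 3\right)^{2}}{40}\right) = \frac{1}{2} \cdot 1 \cdot 0 \left(- \frac{7}{8} + \frac{8^{2}}{40}\right) = 0 \left(- \frac{7}{8} + \frac{1}{40} \cdot 64\right) = 0 \left(- \frac{7}{8} + \frac{8}{5}\right) = 0 \cdot \frac{29}{40} = 0$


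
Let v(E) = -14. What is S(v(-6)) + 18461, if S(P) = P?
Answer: 18447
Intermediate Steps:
S(v(-6)) + 18461 = -14 + 18461 = 18447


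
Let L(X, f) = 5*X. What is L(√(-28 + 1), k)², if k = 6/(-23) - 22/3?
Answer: -675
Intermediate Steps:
k = -524/69 (k = 6*(-1/23) - 22*⅓ = -6/23 - 22/3 = -524/69 ≈ -7.5942)
L(√(-28 + 1), k)² = (5*√(-28 + 1))² = (5*√(-27))² = (5*(3*I*√3))² = (15*I*√3)² = -675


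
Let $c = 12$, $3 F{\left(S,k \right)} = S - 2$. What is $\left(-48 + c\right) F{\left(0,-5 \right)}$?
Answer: $24$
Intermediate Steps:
$F{\left(S,k \right)} = - \frac{2}{3} + \frac{S}{3}$ ($F{\left(S,k \right)} = \frac{S - 2}{3} = \frac{-2 + S}{3} = - \frac{2}{3} + \frac{S}{3}$)
$\left(-48 + c\right) F{\left(0,-5 \right)} = \left(-48 + 12\right) \left(- \frac{2}{3} + \frac{1}{3} \cdot 0\right) = - 36 \left(- \frac{2}{3} + 0\right) = \left(-36\right) \left(- \frac{2}{3}\right) = 24$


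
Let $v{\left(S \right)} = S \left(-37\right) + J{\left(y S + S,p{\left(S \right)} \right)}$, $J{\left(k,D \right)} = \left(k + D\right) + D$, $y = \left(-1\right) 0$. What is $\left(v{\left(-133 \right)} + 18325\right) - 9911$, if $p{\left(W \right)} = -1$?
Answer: $13200$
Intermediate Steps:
$y = 0$
$J{\left(k,D \right)} = k + 2 D$ ($J{\left(k,D \right)} = \left(D + k\right) + D = k + 2 D$)
$v{\left(S \right)} = -2 - 36 S$ ($v{\left(S \right)} = S \left(-37\right) + \left(\left(0 S + S\right) + 2 \left(-1\right)\right) = - 37 S + \left(\left(0 + S\right) - 2\right) = - 37 S + \left(S - 2\right) = - 37 S + \left(-2 + S\right) = -2 - 36 S$)
$\left(v{\left(-133 \right)} + 18325\right) - 9911 = \left(\left(-2 - -4788\right) + 18325\right) - 9911 = \left(\left(-2 + 4788\right) + 18325\right) - 9911 = \left(4786 + 18325\right) - 9911 = 23111 - 9911 = 13200$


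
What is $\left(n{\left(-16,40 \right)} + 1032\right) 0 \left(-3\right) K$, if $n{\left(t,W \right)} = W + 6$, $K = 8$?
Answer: $0$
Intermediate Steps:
$n{\left(t,W \right)} = 6 + W$
$\left(n{\left(-16,40 \right)} + 1032\right) 0 \left(-3\right) K = \left(\left(6 + 40\right) + 1032\right) 0 \left(-3\right) 8 = \left(46 + 1032\right) 0 \cdot 8 = 1078 \cdot 0 = 0$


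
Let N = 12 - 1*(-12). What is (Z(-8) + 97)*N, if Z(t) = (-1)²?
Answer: 2352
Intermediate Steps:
Z(t) = 1
N = 24 (N = 12 + 12 = 24)
(Z(-8) + 97)*N = (1 + 97)*24 = 98*24 = 2352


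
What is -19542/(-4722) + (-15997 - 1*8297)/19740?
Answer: 7528967/2589230 ≈ 2.9078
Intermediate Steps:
-19542/(-4722) + (-15997 - 1*8297)/19740 = -19542*(-1/4722) + (-15997 - 8297)*(1/19740) = 3257/787 - 24294*1/19740 = 3257/787 - 4049/3290 = 7528967/2589230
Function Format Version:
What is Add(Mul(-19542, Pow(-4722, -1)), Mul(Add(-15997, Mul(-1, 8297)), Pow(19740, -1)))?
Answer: Rational(7528967, 2589230) ≈ 2.9078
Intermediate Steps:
Add(Mul(-19542, Pow(-4722, -1)), Mul(Add(-15997, Mul(-1, 8297)), Pow(19740, -1))) = Add(Mul(-19542, Rational(-1, 4722)), Mul(Add(-15997, -8297), Rational(1, 19740))) = Add(Rational(3257, 787), Mul(-24294, Rational(1, 19740))) = Add(Rational(3257, 787), Rational(-4049, 3290)) = Rational(7528967, 2589230)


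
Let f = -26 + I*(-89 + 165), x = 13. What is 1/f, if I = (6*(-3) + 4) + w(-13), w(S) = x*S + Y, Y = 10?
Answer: -1/13174 ≈ -7.5907e-5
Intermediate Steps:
w(S) = 10 + 13*S (w(S) = 13*S + 10 = 10 + 13*S)
I = -173 (I = (6*(-3) + 4) + (10 + 13*(-13)) = (-18 + 4) + (10 - 169) = -14 - 159 = -173)
f = -13174 (f = -26 - 173*(-89 + 165) = -26 - 173*76 = -26 - 13148 = -13174)
1/f = 1/(-13174) = -1/13174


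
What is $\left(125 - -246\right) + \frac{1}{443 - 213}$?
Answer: $\frac{85331}{230} \approx 371.0$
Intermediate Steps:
$\left(125 - -246\right) + \frac{1}{443 - 213} = \left(125 + 246\right) + \frac{1}{230} = 371 + \frac{1}{230} = \frac{85331}{230}$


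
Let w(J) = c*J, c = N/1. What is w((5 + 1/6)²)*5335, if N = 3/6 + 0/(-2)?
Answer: 5126935/72 ≈ 71207.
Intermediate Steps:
N = ½ (N = 3*(⅙) + 0*(-½) = ½ + 0 = ½ ≈ 0.50000)
c = ½ (c = (½)/1 = (½)*1 = ½ ≈ 0.50000)
w(J) = J/2
w((5 + 1/6)²)*5335 = ((5 + 1/6)²/2)*5335 = ((5 + ⅙)²/2)*5335 = ((31/6)²/2)*5335 = ((½)*(961/36))*5335 = (961/72)*5335 = 5126935/72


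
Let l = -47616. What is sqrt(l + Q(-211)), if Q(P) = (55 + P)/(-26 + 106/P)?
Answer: I*sqrt(10338821858)/466 ≈ 218.2*I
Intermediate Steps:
Q(P) = (55 + P)/(-26 + 106/P)
sqrt(l + Q(-211)) = sqrt(-47616 - 1*(-211)*(55 - 211)/(-106 + 26*(-211))) = sqrt(-47616 - 1*(-211)*(-156)/(-106 - 5486)) = sqrt(-47616 - 1*(-211)*(-156)/(-5592)) = sqrt(-47616 - 1*(-211)*(-1/5592)*(-156)) = sqrt(-47616 + 2743/466) = sqrt(-22186313/466) = I*sqrt(10338821858)/466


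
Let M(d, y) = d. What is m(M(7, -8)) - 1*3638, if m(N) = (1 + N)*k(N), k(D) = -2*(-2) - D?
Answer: -3662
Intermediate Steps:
k(D) = 4 - D
m(N) = (1 + N)*(4 - N)
m(M(7, -8)) - 1*3638 = -(1 + 7)*(-4 + 7) - 1*3638 = -1*8*3 - 3638 = -24 - 3638 = -3662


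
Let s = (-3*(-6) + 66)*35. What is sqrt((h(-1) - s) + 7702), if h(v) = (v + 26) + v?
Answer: sqrt(4786) ≈ 69.181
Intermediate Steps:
s = 2940 (s = (18 + 66)*35 = 84*35 = 2940)
h(v) = 26 + 2*v (h(v) = (26 + v) + v = 26 + 2*v)
sqrt((h(-1) - s) + 7702) = sqrt(((26 + 2*(-1)) - 1*2940) + 7702) = sqrt(((26 - 2) - 2940) + 7702) = sqrt((24 - 2940) + 7702) = sqrt(-2916 + 7702) = sqrt(4786)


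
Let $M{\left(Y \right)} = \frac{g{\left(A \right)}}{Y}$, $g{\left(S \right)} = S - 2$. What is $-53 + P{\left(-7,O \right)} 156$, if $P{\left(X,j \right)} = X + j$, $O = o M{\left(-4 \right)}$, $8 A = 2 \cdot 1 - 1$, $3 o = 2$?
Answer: $- \frac{4385}{4} \approx -1096.3$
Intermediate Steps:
$o = \frac{2}{3}$ ($o = \frac{1}{3} \cdot 2 = \frac{2}{3} \approx 0.66667$)
$A = \frac{1}{8}$ ($A = \frac{2 \cdot 1 - 1}{8} = \frac{2 - 1}{8} = \frac{1}{8} \cdot 1 = \frac{1}{8} \approx 0.125$)
$g{\left(S \right)} = -2 + S$ ($g{\left(S \right)} = S - 2 = -2 + S$)
$M{\left(Y \right)} = - \frac{15}{8 Y}$ ($M{\left(Y \right)} = \frac{-2 + \frac{1}{8}}{Y} = - \frac{15}{8 Y}$)
$O = \frac{5}{16}$ ($O = \frac{2 \left(- \frac{15}{8 \left(-4\right)}\right)}{3} = \frac{2 \left(\left(- \frac{15}{8}\right) \left(- \frac{1}{4}\right)\right)}{3} = \frac{2}{3} \cdot \frac{15}{32} = \frac{5}{16} \approx 0.3125$)
$-53 + P{\left(-7,O \right)} 156 = -53 + \left(-7 + \frac{5}{16}\right) 156 = -53 - \frac{4173}{4} = - \frac{4385}{4}$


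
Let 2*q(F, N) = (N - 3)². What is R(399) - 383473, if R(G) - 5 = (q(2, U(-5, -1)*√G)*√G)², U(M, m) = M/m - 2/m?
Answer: 38233535773 - 163893240*√399 ≈ 3.4960e+10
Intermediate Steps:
U(M, m) = -2/m + M/m
q(F, N) = (-3 + N)²/2 (q(F, N) = (N - 3)²/2 = (-3 + N)²/2)
R(G) = 5 + G*(-3 + 7*√G)⁴/4 (R(G) = 5 + (((-3 + ((-2 - 5)/(-1))*√G)²/2)*√G)² = 5 + (((-3 + (-1*(-7))*√G)²/2)*√G)² = 5 + (((-3 + 7*√G)²/2)*√G)² = 5 + (√G*(-3 + 7*√G)²/2)² = 5 + G*(-3 + 7*√G)⁴/4)
R(399) - 383473 = (5 + (¼)*399*(-3 + 7*√399)⁴) - 383473 = (5 + 399*(-3 + 7*√399)⁴/4) - 383473 = -383468 + 399*(-3 + 7*√399)⁴/4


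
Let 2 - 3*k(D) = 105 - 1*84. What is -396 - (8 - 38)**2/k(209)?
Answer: -4824/19 ≈ -253.89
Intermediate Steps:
k(D) = -19/3 (k(D) = 2/3 - (105 - 1*84)/3 = 2/3 - (105 - 84)/3 = 2/3 - 1/3*21 = 2/3 - 7 = -19/3)
-396 - (8 - 38)**2/k(209) = -396 - (8 - 38)**2/(-19/3) = -396 - (-30)**2*(-3)/19 = -396 - 900*(-3)/19 = -396 - 1*(-2700/19) = -396 + 2700/19 = -4824/19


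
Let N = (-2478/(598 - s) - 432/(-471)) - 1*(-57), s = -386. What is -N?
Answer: -1426411/25748 ≈ -55.399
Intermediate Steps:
N = 1426411/25748 (N = (-2478/(598 - 1*(-386)) - 432/(-471)) - 1*(-57) = (-2478/(598 + 386) - 432*(-1/471)) + 57 = (-2478/984 + 144/157) + 57 = (-2478*1/984 + 144/157) + 57 = (-413/164 + 144/157) + 57 = -41225/25748 + 57 = 1426411/25748 ≈ 55.399)
-N = -1*1426411/25748 = -1426411/25748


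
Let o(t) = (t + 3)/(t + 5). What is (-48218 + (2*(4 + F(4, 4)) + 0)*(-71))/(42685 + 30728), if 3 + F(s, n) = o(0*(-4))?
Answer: -26914/40785 ≈ -0.65990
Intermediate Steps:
o(t) = (3 + t)/(5 + t)
F(s, n) = -12/5 (F(s, n) = -3 + (3 + 0*(-4))/(5 + 0*(-4)) = -3 + (3 + 0)/(5 + 0) = -3 + 3/5 = -3 + (⅕)*3 = -3 + ⅗ = -12/5)
(-48218 + (2*(4 + F(4, 4)) + 0)*(-71))/(42685 + 30728) = (-48218 + (2*(4 - 12/5) + 0)*(-71))/(42685 + 30728) = (-48218 + (2*(8/5) + 0)*(-71))/73413 = (-48218 + (16/5 + 0)*(-71))*(1/73413) = (-48218 + (16/5)*(-71))*(1/73413) = (-48218 - 1136/5)*(1/73413) = -242226/5*1/73413 = -26914/40785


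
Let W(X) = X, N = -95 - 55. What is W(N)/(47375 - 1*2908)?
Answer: -150/44467 ≈ -0.0033733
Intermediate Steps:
N = -150
W(N)/(47375 - 1*2908) = -150/(47375 - 1*2908) = -150/(47375 - 2908) = -150/44467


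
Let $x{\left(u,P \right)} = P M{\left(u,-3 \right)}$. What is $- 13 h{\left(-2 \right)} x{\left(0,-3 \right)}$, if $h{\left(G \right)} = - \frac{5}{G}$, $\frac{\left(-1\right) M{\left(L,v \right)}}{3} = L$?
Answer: $0$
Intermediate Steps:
$M{\left(L,v \right)} = - 3 L$
$x{\left(u,P \right)} = - 3 P u$ ($x{\left(u,P \right)} = P \left(- 3 u\right) = - 3 P u$)
$- 13 h{\left(-2 \right)} x{\left(0,-3 \right)} = - 13 \left(- \frac{5}{-2}\right) \left(\left(-3\right) \left(-3\right) 0\right) = - 13 \left(\left(-5\right) \left(- \frac{1}{2}\right)\right) 0 = \left(-13\right) \frac{5}{2} \cdot 0 = \left(- \frac{65}{2}\right) 0 = 0$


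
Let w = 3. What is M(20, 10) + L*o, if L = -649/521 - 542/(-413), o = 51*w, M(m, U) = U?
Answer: 4346515/215173 ≈ 20.200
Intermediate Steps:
o = 153 (o = 51*3 = 153)
L = 14345/215173 (L = -649*1/521 - 542*(-1/413) = -649/521 + 542/413 = 14345/215173 ≈ 0.066667)
M(20, 10) + L*o = 10 + (14345/215173)*153 = 10 + 2194785/215173 = 4346515/215173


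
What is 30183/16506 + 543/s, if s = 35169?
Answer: 118940965/64499946 ≈ 1.8440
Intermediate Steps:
30183/16506 + 543/s = 30183/16506 + 543/35169 = 30183*(1/16506) + 543*(1/35169) = 10061/5502 + 181/11723 = 118940965/64499946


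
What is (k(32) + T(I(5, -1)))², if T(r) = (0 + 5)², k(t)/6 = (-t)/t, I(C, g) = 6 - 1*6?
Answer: 361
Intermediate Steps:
I(C, g) = 0 (I(C, g) = 6 - 6 = 0)
k(t) = -6 (k(t) = 6*((-t)/t) = 6*(-1) = -6)
T(r) = 25 (T(r) = 5² = 25)
(k(32) + T(I(5, -1)))² = (-6 + 25)² = 19² = 361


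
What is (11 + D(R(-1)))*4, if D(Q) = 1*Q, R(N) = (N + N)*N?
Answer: 52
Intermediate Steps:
R(N) = 2*N² (R(N) = (2*N)*N = 2*N²)
D(Q) = Q
(11 + D(R(-1)))*4 = (11 + 2*(-1)²)*4 = (11 + 2*1)*4 = (11 + 2)*4 = 13*4 = 52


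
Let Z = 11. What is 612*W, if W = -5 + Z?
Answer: 3672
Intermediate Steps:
W = 6 (W = -5 + 11 = 6)
612*W = 612*6 = 3672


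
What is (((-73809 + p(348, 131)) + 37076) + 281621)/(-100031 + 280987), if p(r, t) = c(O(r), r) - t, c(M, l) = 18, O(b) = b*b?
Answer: 244775/180956 ≈ 1.3527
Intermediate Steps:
O(b) = b²
p(r, t) = 18 - t
(((-73809 + p(348, 131)) + 37076) + 281621)/(-100031 + 280987) = (((-73809 + (18 - 1*131)) + 37076) + 281621)/(-100031 + 280987) = (((-73809 + (18 - 131)) + 37076) + 281621)/180956 = (((-73809 - 113) + 37076) + 281621)*(1/180956) = ((-73922 + 37076) + 281621)*(1/180956) = (-36846 + 281621)*(1/180956) = 244775*(1/180956) = 244775/180956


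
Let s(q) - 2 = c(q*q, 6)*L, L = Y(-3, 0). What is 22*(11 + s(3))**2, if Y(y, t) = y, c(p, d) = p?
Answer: 4312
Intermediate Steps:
L = -3
s(q) = 2 - 3*q**2 (s(q) = 2 + (q*q)*(-3) = 2 + q**2*(-3) = 2 - 3*q**2)
22*(11 + s(3))**2 = 22*(11 + (2 - 3*3**2))**2 = 22*(11 + (2 - 3*9))**2 = 22*(11 + (2 - 27))**2 = 22*(11 - 25)**2 = 22*(-14)**2 = 22*196 = 4312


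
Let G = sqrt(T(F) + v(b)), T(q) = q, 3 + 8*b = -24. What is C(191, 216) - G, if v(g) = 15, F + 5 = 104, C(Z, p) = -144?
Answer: -144 - sqrt(114) ≈ -154.68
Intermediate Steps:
b = -27/8 (b = -3/8 + (1/8)*(-24) = -3/8 - 3 = -27/8 ≈ -3.3750)
F = 99 (F = -5 + 104 = 99)
G = sqrt(114) (G = sqrt(99 + 15) = sqrt(114) ≈ 10.677)
C(191, 216) - G = -144 - sqrt(114)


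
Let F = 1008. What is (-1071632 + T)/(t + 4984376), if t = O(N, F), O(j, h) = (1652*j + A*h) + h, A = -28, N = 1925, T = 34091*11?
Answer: -696631/8137260 ≈ -0.085610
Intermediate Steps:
T = 375001
O(j, h) = -27*h + 1652*j (O(j, h) = (1652*j - 28*h) + h = (-28*h + 1652*j) + h = -27*h + 1652*j)
t = 3152884 (t = -27*1008 + 1652*1925 = -27216 + 3180100 = 3152884)
(-1071632 + T)/(t + 4984376) = (-1071632 + 375001)/(3152884 + 4984376) = -696631/8137260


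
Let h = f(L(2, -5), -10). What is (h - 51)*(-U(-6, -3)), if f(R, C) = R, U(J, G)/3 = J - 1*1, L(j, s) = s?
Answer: -1176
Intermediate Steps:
U(J, G) = -3 + 3*J (U(J, G) = 3*(J - 1*1) = 3*(J - 1) = 3*(-1 + J) = -3 + 3*J)
h = -5
(h - 51)*(-U(-6, -3)) = (-5 - 51)*(-(-3 + 3*(-6))) = -(-56)*(-3 - 18) = -(-56)*(-21) = -56*21 = -1176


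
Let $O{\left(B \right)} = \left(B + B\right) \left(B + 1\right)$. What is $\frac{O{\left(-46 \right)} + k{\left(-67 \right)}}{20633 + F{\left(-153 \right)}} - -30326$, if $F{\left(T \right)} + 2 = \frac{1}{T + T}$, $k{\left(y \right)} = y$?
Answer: $\frac{191451862048}{6313085} \approx 30326.0$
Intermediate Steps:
$F{\left(T \right)} = -2 + \frac{1}{2 T}$ ($F{\left(T \right)} = -2 + \frac{1}{T + T} = -2 + \frac{1}{2 T}$)
$O{\left(B \right)} = 2 B \left(1 + B\right)$
$\frac{O{\left(-46 \right)} + k{\left(-67 \right)}}{20633 + F{\left(-153 \right)}} - -30326 = \frac{2 \left(-46\right) \left(1 - 46\right) - 67}{20633 - \left(2 - \frac{1}{2 \left(-153\right)}\right)} - -30326 = \frac{2 \left(-46\right) \left(-45\right) - 67}{20633 + \left(-2 + \frac{1}{2} \left(- \frac{1}{153}\right)\right)} + 30326 = \frac{4140 - 67}{20633 - \frac{613}{306}} + 30326 = \frac{4073}{20633 - \frac{613}{306}} + 30326 = \frac{4073}{\frac{6313085}{306}} + 30326 = 4073 \cdot \frac{306}{6313085} + 30326 = \frac{1246338}{6313085} + 30326 = \frac{191451862048}{6313085}$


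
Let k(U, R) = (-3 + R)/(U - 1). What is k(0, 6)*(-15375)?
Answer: 46125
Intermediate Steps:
k(U, R) = (-3 + R)/(-1 + U)
k(0, 6)*(-15375) = ((-3 + 6)/(-1 + 0))*(-15375) = (3/(-1))*(-15375) = -1*3*(-15375) = -3*(-15375) = 46125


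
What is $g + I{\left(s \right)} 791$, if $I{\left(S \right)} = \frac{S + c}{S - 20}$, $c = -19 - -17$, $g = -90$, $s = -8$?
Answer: $\frac{385}{2} \approx 192.5$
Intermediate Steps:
$c = -2$ ($c = -19 + 17 = -2$)
$I{\left(S \right)} = \frac{-2 + S}{-20 + S}$ ($I{\left(S \right)} = \frac{S - 2}{S - 20} = \frac{-2 + S}{-20 + S}$)
$g + I{\left(s \right)} 791 = -90 + \frac{-2 - 8}{-20 - 8} \cdot 791 = -90 + \frac{1}{-28} \left(-10\right) 791 = -90 + \left(- \frac{1}{28}\right) \left(-10\right) 791 = -90 + \frac{5}{14} \cdot 791 = -90 + \frac{565}{2} = \frac{385}{2}$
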